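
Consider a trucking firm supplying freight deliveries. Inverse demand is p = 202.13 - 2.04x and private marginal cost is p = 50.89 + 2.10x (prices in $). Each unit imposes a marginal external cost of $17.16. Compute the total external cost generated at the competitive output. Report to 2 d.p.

$626.88

Market equilibrium (private): 50.89 + 2.10x = 202.13 - 2.04x → x_m = 36.5314.
Total external cost = MEC × x_m = 17.16 × 36.5314 = 626.8788.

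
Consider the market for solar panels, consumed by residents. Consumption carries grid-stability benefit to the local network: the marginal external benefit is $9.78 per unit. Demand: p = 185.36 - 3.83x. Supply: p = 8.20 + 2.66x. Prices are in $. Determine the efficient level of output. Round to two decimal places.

Social marginal benefit = demand + MEB = 195.14 - 3.83x.
Set SMB = MC: 195.14 - 3.83x = 8.20 + 2.66x → x* = 28.8043.

x* = 28.80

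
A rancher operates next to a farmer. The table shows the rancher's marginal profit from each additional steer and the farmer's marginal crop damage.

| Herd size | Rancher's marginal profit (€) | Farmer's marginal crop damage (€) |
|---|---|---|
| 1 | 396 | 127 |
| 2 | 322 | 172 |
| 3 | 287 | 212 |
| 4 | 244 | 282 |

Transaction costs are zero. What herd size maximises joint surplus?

Bargaining reaches the level where marginal profit last exceeds marginal crop damage.
That holds through level 3 (287 ≥ 212) but not at 4 (244 < 282).

3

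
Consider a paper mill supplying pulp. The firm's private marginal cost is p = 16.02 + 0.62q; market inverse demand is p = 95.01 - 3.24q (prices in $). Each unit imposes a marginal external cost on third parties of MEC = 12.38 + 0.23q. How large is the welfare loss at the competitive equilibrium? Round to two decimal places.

DWL = $35.69

Market equilibrium (private): 16.02 + 0.62q = 95.01 - 3.24q → q_m = 20.4637.
Social marginal cost = private MC + MEC = 28.40 + 0.85q.
Set SMC = demand: 28.40 + 0.85q = 95.01 - 3.24q → q* = 16.2861.
Height of the DWL triangle at q_m is SMC(q_m) − demand(q_m) = MEC(q_m) = 17.0867.
DWL = ½ × 4.1776 × 17.0867 = 35.6907.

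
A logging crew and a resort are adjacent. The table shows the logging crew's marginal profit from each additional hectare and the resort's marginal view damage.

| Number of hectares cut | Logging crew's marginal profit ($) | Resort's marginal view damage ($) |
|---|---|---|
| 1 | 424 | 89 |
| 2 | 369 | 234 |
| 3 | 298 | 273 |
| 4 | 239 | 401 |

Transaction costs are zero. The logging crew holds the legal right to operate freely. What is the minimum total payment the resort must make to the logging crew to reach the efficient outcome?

$239

Left alone the logging crew would choose level 4 (marginal profit stays positive).
Efficient level: k* = 3 (marginal profit ≥ marginal view damage through 3).
The resort must at least cover the logging crew's forgone profit from cutting 4→3: 239 = 239.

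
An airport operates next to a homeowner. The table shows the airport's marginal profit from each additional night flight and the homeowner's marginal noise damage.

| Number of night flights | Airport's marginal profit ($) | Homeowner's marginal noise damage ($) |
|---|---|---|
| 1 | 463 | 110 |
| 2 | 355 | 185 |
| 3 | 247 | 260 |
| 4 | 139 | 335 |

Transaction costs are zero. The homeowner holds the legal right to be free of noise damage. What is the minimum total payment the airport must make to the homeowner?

$295

Efficient level: marginal profit ≥ marginal noise damage through level 2, so k* = 2.
With the homeowner holding the right, the airport must at least compensate total damage at k*: 110 + 185 = 295.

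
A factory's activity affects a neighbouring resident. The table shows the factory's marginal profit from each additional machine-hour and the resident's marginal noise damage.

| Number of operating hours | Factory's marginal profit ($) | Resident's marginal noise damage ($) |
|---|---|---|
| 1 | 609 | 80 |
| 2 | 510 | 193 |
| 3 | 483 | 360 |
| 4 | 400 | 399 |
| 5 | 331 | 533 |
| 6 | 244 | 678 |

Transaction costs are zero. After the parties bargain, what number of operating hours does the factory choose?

4

Bargaining reaches the level where marginal profit last exceeds marginal noise damage.
That holds through level 4 (400 ≥ 399) but not at 5 (331 < 533).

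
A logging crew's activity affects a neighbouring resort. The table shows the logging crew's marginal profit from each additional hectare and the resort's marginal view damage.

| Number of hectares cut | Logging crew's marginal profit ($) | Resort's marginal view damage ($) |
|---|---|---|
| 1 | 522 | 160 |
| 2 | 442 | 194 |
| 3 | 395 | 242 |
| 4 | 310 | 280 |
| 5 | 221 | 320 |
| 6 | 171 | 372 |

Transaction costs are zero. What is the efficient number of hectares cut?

4

Bargaining reaches the level where marginal profit last exceeds marginal view damage.
That holds through level 4 (310 ≥ 280) but not at 5 (221 < 320).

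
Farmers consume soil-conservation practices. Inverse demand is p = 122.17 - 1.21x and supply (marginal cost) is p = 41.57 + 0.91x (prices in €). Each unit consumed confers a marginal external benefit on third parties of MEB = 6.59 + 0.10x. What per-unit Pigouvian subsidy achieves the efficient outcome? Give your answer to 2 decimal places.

Social marginal benefit = demand + MEB = 128.76 - 1.11x.
Set SMB = MC: 128.76 - 1.11x = 41.57 + 0.91x → x* = 43.1634.
The Pigouvian subsidy equals MEB at x*: 6.59 + 0.10×43.1634 = 10.9063.

subsidy = €10.91 per unit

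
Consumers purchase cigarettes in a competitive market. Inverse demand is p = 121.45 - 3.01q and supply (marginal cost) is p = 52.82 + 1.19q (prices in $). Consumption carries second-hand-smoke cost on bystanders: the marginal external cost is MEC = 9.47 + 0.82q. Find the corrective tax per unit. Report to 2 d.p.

Social marginal benefit = demand − MEC = 111.98 - 3.83q.
Set SMB = MC: 111.98 - 3.83q = 52.82 + 1.19q → q* = 11.7849.
The Pigouvian tax equals MEC at q*: 9.47 + 0.82×11.7849 = 19.1336.

tax = $19.13 per unit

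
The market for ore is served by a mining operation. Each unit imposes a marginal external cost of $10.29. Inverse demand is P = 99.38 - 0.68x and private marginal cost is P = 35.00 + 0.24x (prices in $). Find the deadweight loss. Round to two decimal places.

DWL = $57.55

Market equilibrium (private): 35.00 + 0.24x = 99.38 - 0.68x → x_m = 69.9783.
Social marginal cost = private MC + MEC = 45.29 + 0.24x.
Set SMC = demand: 45.29 + 0.24x = 99.38 - 0.68x → x* = 58.7935.
The welfare-loss triangle has base |x_m − x*| and height MEC(x_m) (the vertical gap between SMC and demand is zero at x* and MEC at x_m).
DWL = ½ × 11.1848 × 10.2900 = 57.5458.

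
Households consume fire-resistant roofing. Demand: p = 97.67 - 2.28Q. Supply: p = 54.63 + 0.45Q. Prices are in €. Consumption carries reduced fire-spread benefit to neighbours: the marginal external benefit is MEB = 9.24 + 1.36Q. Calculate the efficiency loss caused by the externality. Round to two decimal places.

Market equilibrium (private): 54.63 + 0.45Q = 97.67 - 2.28Q → Q_m = 15.7656.
Social marginal benefit = demand + MEB = 106.91 - 0.92Q.
Set SMB = MC: 106.91 - 0.92Q = 54.63 + 0.45Q → Q* = 38.1606.
The welfare-loss triangle has base |Q_m − Q*| and height MEB(Q_m) (the vertical gap between SMB and MC is zero at Q* and MEB at Q_m).
DWL = ½ × 22.3950 × 30.6812 = 343.5527.

DWL = €343.55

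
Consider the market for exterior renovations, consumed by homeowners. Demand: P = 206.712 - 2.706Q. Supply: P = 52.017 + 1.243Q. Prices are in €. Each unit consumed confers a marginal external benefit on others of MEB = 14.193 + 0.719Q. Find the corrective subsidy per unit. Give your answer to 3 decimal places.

subsidy = €51.788 per unit

Social marginal benefit = demand + MEB = 220.905 - 1.987Q.
Set SMB = MC: 220.905 - 1.987Q = 52.017 + 1.243Q → Q* = 52.2873.
The Pigouvian subsidy equals MEB at Q*: 14.193 + 0.719×52.2873 = 51.7876.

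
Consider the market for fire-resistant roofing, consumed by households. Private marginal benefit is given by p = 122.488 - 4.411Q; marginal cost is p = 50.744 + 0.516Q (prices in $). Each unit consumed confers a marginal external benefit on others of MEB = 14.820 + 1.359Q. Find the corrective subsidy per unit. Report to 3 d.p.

subsidy = $47.791 per unit

Social marginal benefit = demand + MEB = 137.308 - 3.052Q.
Set SMB = MC: 137.308 - 3.052Q = 50.744 + 0.516Q → Q* = 24.2612.
The Pigouvian subsidy equals MEB at Q*: 14.820 + 1.359×24.2612 = 47.7910.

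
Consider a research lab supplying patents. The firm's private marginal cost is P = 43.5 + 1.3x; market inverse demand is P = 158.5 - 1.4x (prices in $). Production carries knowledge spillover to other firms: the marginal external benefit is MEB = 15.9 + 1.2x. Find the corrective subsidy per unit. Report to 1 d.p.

Social marginal cost = private MC − MEB = 27.6 + 0.1x.
Set SMC = demand: 27.6 + 0.1x = 158.5 - 1.4x → x* = 87.2667.
The Pigouvian subsidy equals MEB at x*: 15.9 + 1.2×87.2667 = 120.6200.

subsidy = $120.6 per unit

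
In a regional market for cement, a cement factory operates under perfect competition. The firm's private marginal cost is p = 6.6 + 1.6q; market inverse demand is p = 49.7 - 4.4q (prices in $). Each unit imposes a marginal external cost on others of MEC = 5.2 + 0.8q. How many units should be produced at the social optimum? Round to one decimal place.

Social marginal cost = private MC + MEC = 11.8 + 2.4q.
Set SMC = demand: 11.8 + 2.4q = 49.7 - 4.4q → q* = 5.5735.

q* = 5.6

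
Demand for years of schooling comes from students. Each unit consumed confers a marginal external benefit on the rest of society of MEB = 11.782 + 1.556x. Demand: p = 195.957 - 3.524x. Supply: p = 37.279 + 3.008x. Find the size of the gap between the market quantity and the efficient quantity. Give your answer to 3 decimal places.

9.964 units

Market equilibrium (private): 37.279 + 3.008x = 195.957 - 3.524x → x_m = 24.2924.
Social marginal benefit = demand + MEB = 207.739 - 1.968x.
Set SMB = MC: 207.739 - 1.968x = 37.279 + 3.008x → x* = 34.2564.
Gap = |24.2924 − 34.2564| = 9.9640.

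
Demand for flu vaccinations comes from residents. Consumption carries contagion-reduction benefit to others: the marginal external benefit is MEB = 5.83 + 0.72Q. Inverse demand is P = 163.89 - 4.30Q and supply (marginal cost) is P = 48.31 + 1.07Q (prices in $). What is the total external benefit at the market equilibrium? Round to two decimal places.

$292.25

Market equilibrium (private): 48.31 + 1.07Q = 163.89 - 4.30Q → Q_m = 21.5233.
Total external benefit = ∫₀^{Q_m} (5.83 + 0.72Q) dQ = 5.83×21.5233 + ½×0.72×21.5233² = 292.2517.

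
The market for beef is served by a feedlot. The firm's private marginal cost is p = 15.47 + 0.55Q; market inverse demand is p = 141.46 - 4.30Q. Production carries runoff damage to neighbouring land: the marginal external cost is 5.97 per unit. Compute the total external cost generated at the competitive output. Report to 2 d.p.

155.08

Market equilibrium (private): 15.47 + 0.55Q = 141.46 - 4.30Q → Q_m = 25.9773.
Total external cost = MEC × Q_m = 5.97 × 25.9773 = 155.0845.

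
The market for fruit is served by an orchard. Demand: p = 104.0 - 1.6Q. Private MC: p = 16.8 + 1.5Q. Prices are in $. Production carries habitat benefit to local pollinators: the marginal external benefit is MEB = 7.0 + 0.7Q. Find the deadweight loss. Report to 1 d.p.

Market equilibrium (private): 16.8 + 1.5Q = 104.0 - 1.6Q → Q_m = 28.1290.
Social marginal cost = private MC − MEB = 9.8 + 0.8Q.
Set SMC = demand: 9.8 + 0.8Q = 104.0 - 1.6Q → Q* = 39.2500.
Height of the DWL triangle at Q_m is demand(Q_m) − SMC(Q_m) = MEB(Q_m) = 26.6903.
DWL = ½ × 11.1210 × 26.6903 = 148.4114.

DWL = $148.4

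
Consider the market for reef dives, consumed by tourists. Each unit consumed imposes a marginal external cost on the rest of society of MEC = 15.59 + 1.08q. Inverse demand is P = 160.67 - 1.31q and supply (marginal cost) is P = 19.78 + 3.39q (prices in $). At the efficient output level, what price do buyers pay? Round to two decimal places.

Social marginal benefit = demand − MEC = 145.08 - 2.39q.
Set SMB = MC: 145.08 - 2.39q = 19.78 + 3.39q → q* = 21.6782.
Consumer price on the demand curve at q*: 160.67 − 1.31×21.6782 = 132.2716.

P = $132.27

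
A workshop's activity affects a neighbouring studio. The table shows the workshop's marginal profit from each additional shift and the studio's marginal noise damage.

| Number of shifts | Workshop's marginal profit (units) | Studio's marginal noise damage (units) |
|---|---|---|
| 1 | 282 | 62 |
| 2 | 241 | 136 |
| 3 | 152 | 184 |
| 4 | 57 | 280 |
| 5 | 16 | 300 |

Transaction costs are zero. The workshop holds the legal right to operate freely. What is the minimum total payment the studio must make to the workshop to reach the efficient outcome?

Left alone the workshop would choose level 5 (marginal profit stays positive).
Efficient level: k* = 2 (marginal profit ≥ marginal noise damage through 2).
The studio must at least cover the workshop's forgone profit from cutting 5→2: 152 + 57 + 16 = 225.

225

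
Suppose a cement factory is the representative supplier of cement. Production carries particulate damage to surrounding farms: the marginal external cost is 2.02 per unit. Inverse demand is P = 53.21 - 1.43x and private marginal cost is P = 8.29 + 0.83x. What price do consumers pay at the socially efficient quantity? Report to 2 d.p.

P = 26.07

Social marginal cost = private MC + MEC = 10.31 + 0.83x.
Set SMC = demand: 10.31 + 0.83x = 53.21 - 1.43x → x* = 18.9823.
Consumer price on the demand curve at x*: 53.21 − 1.43×18.9823 = 26.0653.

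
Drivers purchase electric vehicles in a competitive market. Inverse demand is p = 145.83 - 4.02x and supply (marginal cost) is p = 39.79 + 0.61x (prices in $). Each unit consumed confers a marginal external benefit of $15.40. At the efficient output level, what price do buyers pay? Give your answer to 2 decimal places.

P = $40.39

Social marginal benefit = demand + MEB = 161.23 - 4.02x.
Set SMB = MC: 161.23 - 4.02x = 39.79 + 0.61x → x* = 26.2289.
Consumer price on the demand curve at x*: 145.83 − 4.02×26.2289 = 40.3898.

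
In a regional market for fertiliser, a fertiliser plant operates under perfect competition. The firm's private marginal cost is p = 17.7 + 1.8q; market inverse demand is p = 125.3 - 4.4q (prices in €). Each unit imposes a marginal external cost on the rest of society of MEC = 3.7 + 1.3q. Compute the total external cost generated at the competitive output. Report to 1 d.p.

€260.0

Market equilibrium (private): 17.7 + 1.8q = 125.3 - 4.4q → q_m = 17.3548.
Total external cost = ∫₀^{q_m} (3.7 + 1.3q) dq = 3.7×17.3548 + ½×1.3×17.3548² = 259.9857.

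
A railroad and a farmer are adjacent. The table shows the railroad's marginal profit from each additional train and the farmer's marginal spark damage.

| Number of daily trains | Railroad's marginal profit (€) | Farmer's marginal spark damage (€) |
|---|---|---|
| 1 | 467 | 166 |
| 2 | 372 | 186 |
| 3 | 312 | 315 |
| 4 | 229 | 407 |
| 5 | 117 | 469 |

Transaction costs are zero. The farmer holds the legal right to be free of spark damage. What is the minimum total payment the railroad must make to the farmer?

Efficient level: marginal profit ≥ marginal spark damage through level 2, so k* = 2.
With the farmer holding the right, the railroad must at least compensate total damage at k*: 166 + 186 = 352.

€352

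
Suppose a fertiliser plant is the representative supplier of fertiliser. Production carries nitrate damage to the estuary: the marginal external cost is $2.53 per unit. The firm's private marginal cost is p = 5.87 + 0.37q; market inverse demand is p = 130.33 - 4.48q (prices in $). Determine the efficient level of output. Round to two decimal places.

q* = 25.14

Social marginal cost = private MC + MEC = 8.40 + 0.37q.
Set SMC = demand: 8.40 + 0.37q = 130.33 - 4.48q → q* = 25.1402.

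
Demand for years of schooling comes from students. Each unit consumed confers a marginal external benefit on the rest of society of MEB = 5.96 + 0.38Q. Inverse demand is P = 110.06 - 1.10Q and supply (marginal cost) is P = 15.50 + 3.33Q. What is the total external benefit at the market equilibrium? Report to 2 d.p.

Market equilibrium (private): 15.50 + 3.33Q = 110.06 - 1.10Q → Q_m = 21.3454.
Total external benefit = ∫₀^{Q_m} (5.96 + 0.38Q) dQ = 5.96×21.3454 + ½×0.38×21.3454² = 213.7875.

213.79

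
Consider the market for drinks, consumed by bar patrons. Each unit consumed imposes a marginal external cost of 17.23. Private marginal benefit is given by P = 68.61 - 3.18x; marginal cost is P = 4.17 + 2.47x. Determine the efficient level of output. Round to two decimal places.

Social marginal benefit = demand − MEC = 51.38 - 3.18x.
Set SMB = MC: 51.38 - 3.18x = 4.17 + 2.47x → x* = 8.3558.

x* = 8.36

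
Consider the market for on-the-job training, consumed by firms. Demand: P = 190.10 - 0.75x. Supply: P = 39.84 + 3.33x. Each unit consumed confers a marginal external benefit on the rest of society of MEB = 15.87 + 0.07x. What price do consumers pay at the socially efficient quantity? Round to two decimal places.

Social marginal benefit = demand + MEB = 205.97 - 0.68x.
Set SMB = MC: 205.97 - 0.68x = 39.84 + 3.33x → x* = 41.4289.
Consumer price on the demand curve at x*: 190.10 − 0.75×41.4289 = 159.0283.

P = 159.03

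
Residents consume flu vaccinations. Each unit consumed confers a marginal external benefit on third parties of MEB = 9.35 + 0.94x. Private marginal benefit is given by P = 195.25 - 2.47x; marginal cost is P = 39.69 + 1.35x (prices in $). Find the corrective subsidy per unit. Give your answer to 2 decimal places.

subsidy = $63.17 per unit

Social marginal benefit = demand + MEB = 204.60 - 1.53x.
Set SMB = MC: 204.60 - 1.53x = 39.69 + 1.35x → x* = 57.2604.
The Pigouvian subsidy equals MEB at x*: 9.35 + 0.94×57.2604 = 63.1748.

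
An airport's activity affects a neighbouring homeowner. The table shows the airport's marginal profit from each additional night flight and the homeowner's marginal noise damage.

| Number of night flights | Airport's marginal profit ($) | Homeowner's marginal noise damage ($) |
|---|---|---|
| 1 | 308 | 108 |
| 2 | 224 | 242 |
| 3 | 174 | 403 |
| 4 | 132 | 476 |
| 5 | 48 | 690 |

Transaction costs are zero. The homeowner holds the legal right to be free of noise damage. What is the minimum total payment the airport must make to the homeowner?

Efficient level: marginal profit ≥ marginal noise damage through level 1, so k* = 1.
With the homeowner holding the right, the airport must at least compensate total damage at k*: 108 = 108.

$108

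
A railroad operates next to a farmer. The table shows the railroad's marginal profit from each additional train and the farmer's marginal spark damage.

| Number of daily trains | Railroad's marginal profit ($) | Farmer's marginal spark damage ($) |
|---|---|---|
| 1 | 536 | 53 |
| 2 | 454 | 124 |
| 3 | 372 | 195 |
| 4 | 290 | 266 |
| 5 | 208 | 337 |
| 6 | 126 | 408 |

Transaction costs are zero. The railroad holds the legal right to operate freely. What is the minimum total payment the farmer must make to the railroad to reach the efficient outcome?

$334

Left alone the railroad would choose level 6 (marginal profit stays positive).
Efficient level: k* = 4 (marginal profit ≥ marginal spark damage through 4).
The farmer must at least cover the railroad's forgone profit from cutting 6→4: 208 + 126 = 334.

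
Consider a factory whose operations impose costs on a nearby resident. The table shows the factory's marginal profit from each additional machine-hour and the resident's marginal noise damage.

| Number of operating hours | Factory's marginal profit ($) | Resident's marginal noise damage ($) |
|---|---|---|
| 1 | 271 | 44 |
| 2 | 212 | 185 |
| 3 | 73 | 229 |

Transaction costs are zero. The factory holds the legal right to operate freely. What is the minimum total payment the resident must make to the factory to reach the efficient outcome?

Left alone the factory would choose level 3 (marginal profit stays positive).
Efficient level: k* = 2 (marginal profit ≥ marginal noise damage through 2).
The resident must at least cover the factory's forgone profit from cutting 3→2: 73 = 73.

$73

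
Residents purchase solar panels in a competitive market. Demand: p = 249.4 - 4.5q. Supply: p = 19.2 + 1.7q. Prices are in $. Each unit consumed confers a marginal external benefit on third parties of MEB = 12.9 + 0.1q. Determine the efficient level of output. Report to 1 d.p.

Social marginal benefit = demand + MEB = 262.3 - 4.4q.
Set SMB = MC: 262.3 - 4.4q = 19.2 + 1.7q → q* = 39.8525.

q* = 39.9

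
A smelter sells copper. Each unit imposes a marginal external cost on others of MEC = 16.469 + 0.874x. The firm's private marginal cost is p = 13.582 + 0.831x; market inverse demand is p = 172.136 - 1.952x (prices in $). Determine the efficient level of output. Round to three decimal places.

x* = 38.853

Social marginal cost = private MC + MEC = 30.051 + 1.705x.
Set SMC = demand: 30.051 + 1.705x = 172.136 - 1.952x → x* = 38.8529.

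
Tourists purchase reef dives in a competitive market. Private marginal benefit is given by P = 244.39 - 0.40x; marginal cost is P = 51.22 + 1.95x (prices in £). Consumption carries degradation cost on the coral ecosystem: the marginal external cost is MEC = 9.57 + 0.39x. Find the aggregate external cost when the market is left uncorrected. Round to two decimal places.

£2104.24

Market equilibrium (private): 51.22 + 1.95x = 244.39 - 0.40x → x_m = 82.2000.
Total external cost = ∫₀^{x_m} (9.57 + 0.39x) dx = 9.57×82.2000 + ½×0.39×82.2000² = 2104.2378.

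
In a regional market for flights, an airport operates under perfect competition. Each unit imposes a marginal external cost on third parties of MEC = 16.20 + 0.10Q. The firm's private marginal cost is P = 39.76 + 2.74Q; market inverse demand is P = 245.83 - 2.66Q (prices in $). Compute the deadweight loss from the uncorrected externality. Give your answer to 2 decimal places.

DWL = $36.42

Market equilibrium (private): 39.76 + 2.74Q = 245.83 - 2.66Q → Q_m = 38.1611.
Social marginal cost = private MC + MEC = 55.96 + 2.84Q.
Set SMC = demand: 55.96 + 2.84Q = 245.83 - 2.66Q → Q* = 34.5218.
The loss is the area between SMC and demand from Q* to Q_m; with linear curves that's a triangle of height MEC(Q_m).
DWL = ½ × 3.6393 × 20.0161 = 36.4223.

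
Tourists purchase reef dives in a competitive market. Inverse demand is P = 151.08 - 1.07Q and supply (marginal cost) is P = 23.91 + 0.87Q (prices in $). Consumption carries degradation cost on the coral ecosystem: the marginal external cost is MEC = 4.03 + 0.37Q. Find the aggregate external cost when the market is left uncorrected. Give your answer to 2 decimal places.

Market equilibrium (private): 23.91 + 0.87Q = 151.08 - 1.07Q → Q_m = 65.5515.
Total external cost = ∫₀^{Q_m} (4.03 + 0.37Q) dQ = 4.03×65.5515 + ½×0.37×65.5515² = 1059.1174.

$1059.12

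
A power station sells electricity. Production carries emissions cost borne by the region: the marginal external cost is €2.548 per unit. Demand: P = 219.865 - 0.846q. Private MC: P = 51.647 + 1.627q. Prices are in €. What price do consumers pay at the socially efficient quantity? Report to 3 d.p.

Social marginal cost = private MC + MEC = 54.195 + 1.627q.
Set SMC = demand: 54.195 + 1.627q = 219.865 - 0.846q → q* = 66.9915.
Consumer price on the demand curve at q*: 219.865 − 0.846×66.9915 = 163.1902.

P = €163.190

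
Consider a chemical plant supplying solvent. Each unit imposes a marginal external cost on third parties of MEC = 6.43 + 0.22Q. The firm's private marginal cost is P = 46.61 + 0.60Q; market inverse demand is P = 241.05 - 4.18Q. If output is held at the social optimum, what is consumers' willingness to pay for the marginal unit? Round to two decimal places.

P = 83.87

Social marginal cost = private MC + MEC = 53.04 + 0.82Q.
Set SMC = demand: 53.04 + 0.82Q = 241.05 - 4.18Q → Q* = 37.6020.
Consumer price on the demand curve at Q*: 241.05 − 4.18×37.6020 = 83.8736.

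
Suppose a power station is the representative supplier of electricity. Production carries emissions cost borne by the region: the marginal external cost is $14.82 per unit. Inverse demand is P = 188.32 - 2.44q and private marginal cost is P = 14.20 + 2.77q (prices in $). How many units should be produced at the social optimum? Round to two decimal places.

Social marginal cost = private MC + MEC = 29.02 + 2.77q.
Set SMC = demand: 29.02 + 2.77q = 188.32 - 2.44q → q* = 30.5758.

q* = 30.58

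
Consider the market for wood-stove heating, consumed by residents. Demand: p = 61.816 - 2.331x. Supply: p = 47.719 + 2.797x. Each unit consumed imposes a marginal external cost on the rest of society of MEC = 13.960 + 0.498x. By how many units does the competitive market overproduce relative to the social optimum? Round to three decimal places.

2.725 units

Market equilibrium (private): 47.719 + 2.797x = 61.816 - 2.331x → x_m = 2.7490.
Social marginal benefit = demand − MEC = 47.856 - 2.829x.
Set SMB = MC: 47.856 - 2.829x = 47.719 + 2.797x → x* = 0.0244.
Gap = |2.7490 − 0.0244| = 2.7246.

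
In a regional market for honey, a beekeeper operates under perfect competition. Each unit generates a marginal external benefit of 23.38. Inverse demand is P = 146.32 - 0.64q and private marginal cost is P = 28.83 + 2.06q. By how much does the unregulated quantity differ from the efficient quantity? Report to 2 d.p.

Market equilibrium (private): 28.83 + 2.06q = 146.32 - 0.64q → q_m = 43.5148.
Social marginal cost = private MC − MEB = 5.45 + 2.06q.
Set SMC = demand: 5.45 + 2.06q = 146.32 - 0.64q → q* = 52.1741.
Gap = |43.5148 − 52.1741| = 8.6593.

8.66 units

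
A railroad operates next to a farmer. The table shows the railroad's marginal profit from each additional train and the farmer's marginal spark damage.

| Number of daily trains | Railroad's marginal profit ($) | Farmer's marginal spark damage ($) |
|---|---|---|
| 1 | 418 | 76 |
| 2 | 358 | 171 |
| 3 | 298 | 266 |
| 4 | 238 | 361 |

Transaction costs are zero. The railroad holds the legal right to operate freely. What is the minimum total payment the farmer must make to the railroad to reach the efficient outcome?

Left alone the railroad would choose level 4 (marginal profit stays positive).
Efficient level: k* = 3 (marginal profit ≥ marginal spark damage through 3).
The farmer must at least cover the railroad's forgone profit from cutting 4→3: 238 = 238.

$238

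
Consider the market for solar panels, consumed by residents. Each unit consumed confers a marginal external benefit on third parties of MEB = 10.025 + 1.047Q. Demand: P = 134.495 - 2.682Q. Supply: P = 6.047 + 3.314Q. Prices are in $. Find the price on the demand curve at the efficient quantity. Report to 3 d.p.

Social marginal benefit = demand + MEB = 144.520 - 1.635Q.
Set SMB = MC: 144.520 - 1.635Q = 6.047 + 3.314Q → Q* = 27.9800.
Consumer price on the demand curve at Q*: 134.495 − 2.682×27.9800 = 59.4526.

P = $59.453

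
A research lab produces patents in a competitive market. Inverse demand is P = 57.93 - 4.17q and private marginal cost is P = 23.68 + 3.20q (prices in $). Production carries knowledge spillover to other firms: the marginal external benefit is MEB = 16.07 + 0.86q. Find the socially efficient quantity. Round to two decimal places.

q* = 7.73

Social marginal cost = private MC − MEB = 7.61 + 2.34q.
Set SMC = demand: 7.61 + 2.34q = 57.93 - 4.17q → q* = 7.7296.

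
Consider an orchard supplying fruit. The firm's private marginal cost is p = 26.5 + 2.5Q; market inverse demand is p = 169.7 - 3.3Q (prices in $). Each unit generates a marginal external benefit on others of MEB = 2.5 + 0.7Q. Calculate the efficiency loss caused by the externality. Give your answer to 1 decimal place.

Market equilibrium (private): 26.5 + 2.5Q = 169.7 - 3.3Q → Q_m = 24.6897.
Social marginal cost = private MC − MEB = 24.0 + 1.8Q.
Set SMC = demand: 24.0 + 1.8Q = 169.7 - 3.3Q → Q* = 28.5686.
The welfare-loss triangle has base |Q_m − Q*| and height MEB(Q_m) (the vertical gap between SMC and demand is zero at Q* and MEB at Q_m).
DWL = ½ × 3.8789 × 19.7828 = 38.3678.

DWL = $38.4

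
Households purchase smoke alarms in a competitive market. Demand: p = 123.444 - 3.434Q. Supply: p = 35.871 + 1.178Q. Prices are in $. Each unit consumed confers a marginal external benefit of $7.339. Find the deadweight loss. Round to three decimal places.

Market equilibrium (private): 35.871 + 1.178Q = 123.444 - 3.434Q → Q_m = 18.9881.
Social marginal benefit = demand + MEB = 130.783 - 3.434Q.
Set SMB = MC: 130.783 - 3.434Q = 35.871 + 1.178Q → Q* = 20.5794.
The welfare-loss triangle has base |Q_m − Q*| and height MEB(Q_m) (the vertical gap between SMB and MC is zero at Q* and MEB at Q_m).
DWL = ½ × 1.5913 × 7.3390 = 5.8393.

DWL = $5.839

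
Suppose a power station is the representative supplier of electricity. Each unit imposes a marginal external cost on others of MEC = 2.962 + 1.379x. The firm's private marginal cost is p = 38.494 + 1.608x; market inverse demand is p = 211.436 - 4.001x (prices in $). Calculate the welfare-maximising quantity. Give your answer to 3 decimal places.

Social marginal cost = private MC + MEC = 41.456 + 2.987x.
Set SMC = demand: 41.456 + 2.987x = 211.436 - 4.001x → x* = 24.3246.

x* = 24.325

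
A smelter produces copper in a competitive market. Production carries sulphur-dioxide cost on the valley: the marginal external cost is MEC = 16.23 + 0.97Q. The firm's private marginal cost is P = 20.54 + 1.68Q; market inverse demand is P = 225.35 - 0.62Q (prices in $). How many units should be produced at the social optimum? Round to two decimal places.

Social marginal cost = private MC + MEC = 36.77 + 2.65Q.
Set SMC = demand: 36.77 + 2.65Q = 225.35 - 0.62Q → Q* = 57.6697.

Q* = 57.67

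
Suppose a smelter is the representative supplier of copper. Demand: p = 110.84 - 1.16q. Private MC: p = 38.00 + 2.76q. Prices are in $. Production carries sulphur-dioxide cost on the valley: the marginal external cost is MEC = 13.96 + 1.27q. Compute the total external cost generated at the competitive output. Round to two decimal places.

$478.65

Market equilibrium (private): 38.00 + 2.76q = 110.84 - 1.16q → q_m = 18.5816.
Total external cost = ∫₀^{q_m} (13.96 + 1.27q) dq = 13.96×18.5816 + ½×1.27×18.5816² = 478.6493.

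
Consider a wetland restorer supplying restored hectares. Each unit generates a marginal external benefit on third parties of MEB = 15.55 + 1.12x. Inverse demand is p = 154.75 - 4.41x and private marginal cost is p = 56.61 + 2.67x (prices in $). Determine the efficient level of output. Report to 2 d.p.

x* = 19.08

Social marginal cost = private MC − MEB = 41.06 + 1.55x.
Set SMC = demand: 41.06 + 1.55x = 154.75 - 4.41x → x* = 19.0755.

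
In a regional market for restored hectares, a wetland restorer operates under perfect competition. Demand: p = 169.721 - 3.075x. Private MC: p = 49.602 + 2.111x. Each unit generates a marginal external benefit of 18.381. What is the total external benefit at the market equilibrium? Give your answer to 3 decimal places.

425.744

Market equilibrium (private): 49.602 + 2.111x = 169.721 - 3.075x → x_m = 23.1622.
Total external benefit = MEB × x_m = 18.381 × 23.1622 = 425.7444.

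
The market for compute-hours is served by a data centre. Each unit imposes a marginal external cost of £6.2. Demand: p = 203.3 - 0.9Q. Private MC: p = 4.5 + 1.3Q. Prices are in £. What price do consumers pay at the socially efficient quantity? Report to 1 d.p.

Social marginal cost = private MC + MEC = 10.7 + 1.3Q.
Set SMC = demand: 10.7 + 1.3Q = 203.3 - 0.9Q → Q* = 87.5455.
Consumer price on the demand curve at Q*: 203.3 − 0.9×87.5455 = 124.5091.

P = £124.5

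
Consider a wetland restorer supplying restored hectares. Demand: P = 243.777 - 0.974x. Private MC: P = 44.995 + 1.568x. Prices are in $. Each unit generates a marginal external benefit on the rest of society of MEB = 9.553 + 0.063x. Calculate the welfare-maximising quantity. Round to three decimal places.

Social marginal cost = private MC − MEB = 35.442 + 1.505x.
Set SMC = demand: 35.442 + 1.505x = 243.777 - 0.974x → x* = 84.0399.

x* = 84.040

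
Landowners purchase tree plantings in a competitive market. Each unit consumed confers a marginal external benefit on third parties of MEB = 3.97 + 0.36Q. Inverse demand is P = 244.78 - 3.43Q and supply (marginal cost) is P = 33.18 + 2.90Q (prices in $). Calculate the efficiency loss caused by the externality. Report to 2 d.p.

Market equilibrium (private): 33.18 + 2.90Q = 244.78 - 3.43Q → Q_m = 33.4281.
Social marginal benefit = demand + MEB = 248.75 - 3.07Q.
Set SMB = MC: 248.75 - 3.07Q = 33.18 + 2.90Q → Q* = 36.1089.
The welfare-loss triangle has base |Q_m − Q*| and height MEB(Q_m) (the vertical gap between SMB and MC is zero at Q* and MEB at Q_m).
DWL = ½ × 2.6808 × 16.0041 = 21.4519.

DWL = $21.45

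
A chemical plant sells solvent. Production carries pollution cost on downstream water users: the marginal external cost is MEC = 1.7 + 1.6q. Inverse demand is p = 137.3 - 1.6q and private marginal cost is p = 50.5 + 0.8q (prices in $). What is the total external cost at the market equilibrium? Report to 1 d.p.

$1107.9

Market equilibrium (private): 50.5 + 0.8q = 137.3 - 1.6q → q_m = 36.1667.
Total external cost = ∫₀^{q_m} (1.7 + 1.6q) dq = 1.7×36.1667 + ½×1.6×36.1667² = 1107.9075.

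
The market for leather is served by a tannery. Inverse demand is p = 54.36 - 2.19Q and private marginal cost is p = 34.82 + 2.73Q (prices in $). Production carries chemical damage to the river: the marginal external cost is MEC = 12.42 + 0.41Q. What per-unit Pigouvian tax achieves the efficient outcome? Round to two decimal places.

tax = $12.97 per unit

Social marginal cost = private MC + MEC = 47.24 + 3.14Q.
Set SMC = demand: 47.24 + 3.14Q = 54.36 - 2.19Q → Q* = 1.3358.
The Pigouvian tax equals MEC at Q*: 12.42 + 0.41×1.3358 = 12.9677.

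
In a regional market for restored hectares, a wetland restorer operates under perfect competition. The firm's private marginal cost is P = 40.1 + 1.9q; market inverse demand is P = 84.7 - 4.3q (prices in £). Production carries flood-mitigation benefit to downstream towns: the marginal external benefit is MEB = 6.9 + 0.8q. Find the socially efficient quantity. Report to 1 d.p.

Social marginal cost = private MC − MEB = 33.2 + 1.1q.
Set SMC = demand: 33.2 + 1.1q = 84.7 - 4.3q → q* = 9.5370.

q* = 9.5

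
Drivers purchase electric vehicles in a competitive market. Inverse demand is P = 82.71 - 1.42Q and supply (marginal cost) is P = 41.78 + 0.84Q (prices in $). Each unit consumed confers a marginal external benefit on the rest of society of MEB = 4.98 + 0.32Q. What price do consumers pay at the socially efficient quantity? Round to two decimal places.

P = $49.11

Social marginal benefit = demand + MEB = 87.69 - 1.10Q.
Set SMB = MC: 87.69 - 1.10Q = 41.78 + 0.84Q → Q* = 23.6649.
Consumer price on the demand curve at Q*: 82.71 − 1.42×23.6649 = 49.1058.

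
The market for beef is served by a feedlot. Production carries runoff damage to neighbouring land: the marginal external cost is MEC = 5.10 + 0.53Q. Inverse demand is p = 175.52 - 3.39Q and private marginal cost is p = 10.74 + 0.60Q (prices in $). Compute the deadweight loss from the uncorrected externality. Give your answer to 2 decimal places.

Market equilibrium (private): 10.74 + 0.60Q = 175.52 - 3.39Q → Q_m = 41.2982.
Social marginal cost = private MC + MEC = 15.84 + 1.13Q.
Set SMC = demand: 15.84 + 1.13Q = 175.52 - 3.39Q → Q* = 35.3274.
Height of the DWL triangle at Q_m is SMC(Q_m) − demand(Q_m) = MEC(Q_m) = 26.9881.
DWL = ½ × 5.9708 × 26.9881 = 80.5703.

DWL = $80.57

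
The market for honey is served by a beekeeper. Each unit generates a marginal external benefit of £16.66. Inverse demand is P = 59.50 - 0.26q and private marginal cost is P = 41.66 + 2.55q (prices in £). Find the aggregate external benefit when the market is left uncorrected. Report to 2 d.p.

Market equilibrium (private): 41.66 + 2.55q = 59.50 - 0.26q → q_m = 6.3488.
Total external benefit = MEB × q_m = 16.66 × 6.3488 = 105.7710.

£105.77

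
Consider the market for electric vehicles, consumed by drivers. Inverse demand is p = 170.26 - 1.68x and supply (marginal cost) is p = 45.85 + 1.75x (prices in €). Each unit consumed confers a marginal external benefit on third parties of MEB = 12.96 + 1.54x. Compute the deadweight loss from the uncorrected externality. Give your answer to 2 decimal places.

Market equilibrium (private): 45.85 + 1.75x = 170.26 - 1.68x → x_m = 36.2711.
Social marginal benefit = demand + MEB = 183.22 - 0.14x.
Set SMB = MC: 183.22 - 0.14x = 45.85 + 1.75x → x* = 72.6825.
Height of the DWL triangle at x_m is SMB(x_m) − MC(x_m) = MEB(x_m) = 68.8176.
DWL = ½ × 36.4114 × 68.8176 = 1252.8726.

DWL = €1252.87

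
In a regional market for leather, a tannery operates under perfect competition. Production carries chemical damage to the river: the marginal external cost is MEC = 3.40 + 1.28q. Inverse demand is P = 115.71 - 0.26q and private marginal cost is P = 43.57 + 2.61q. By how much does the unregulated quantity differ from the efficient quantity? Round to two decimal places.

8.57 units

Market equilibrium (private): 43.57 + 2.61q = 115.71 - 0.26q → q_m = 25.1359.
Social marginal cost = private MC + MEC = 46.97 + 3.89q.
Set SMC = demand: 46.97 + 3.89q = 115.71 - 0.26q → q* = 16.5639.
Gap = |25.1359 − 16.5639| = 8.5720.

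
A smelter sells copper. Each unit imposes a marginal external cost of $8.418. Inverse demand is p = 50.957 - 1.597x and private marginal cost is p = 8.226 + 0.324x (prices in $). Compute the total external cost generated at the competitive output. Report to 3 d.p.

$187.251

Market equilibrium (private): 8.226 + 0.324x = 50.957 - 1.597x → x_m = 22.2441.
Total external cost = MEC × x_m = 8.418 × 22.2441 = 187.2508.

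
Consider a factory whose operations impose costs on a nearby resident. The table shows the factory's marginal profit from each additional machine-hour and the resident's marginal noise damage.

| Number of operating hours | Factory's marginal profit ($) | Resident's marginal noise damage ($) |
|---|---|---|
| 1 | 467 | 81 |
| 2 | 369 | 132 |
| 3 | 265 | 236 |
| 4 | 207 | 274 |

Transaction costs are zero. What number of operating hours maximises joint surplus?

3

Bargaining reaches the level where marginal profit last exceeds marginal noise damage.
That holds through level 3 (265 ≥ 236) but not at 4 (207 < 274).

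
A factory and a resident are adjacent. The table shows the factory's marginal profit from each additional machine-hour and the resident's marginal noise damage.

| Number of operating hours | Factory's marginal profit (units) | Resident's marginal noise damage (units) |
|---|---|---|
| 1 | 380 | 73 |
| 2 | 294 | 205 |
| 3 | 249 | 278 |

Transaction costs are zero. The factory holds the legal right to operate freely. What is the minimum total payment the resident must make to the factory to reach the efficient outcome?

249

Left alone the factory would choose level 3 (marginal profit stays positive).
Efficient level: k* = 2 (marginal profit ≥ marginal noise damage through 2).
The resident must at least cover the factory's forgone profit from cutting 3→2: 249 = 249.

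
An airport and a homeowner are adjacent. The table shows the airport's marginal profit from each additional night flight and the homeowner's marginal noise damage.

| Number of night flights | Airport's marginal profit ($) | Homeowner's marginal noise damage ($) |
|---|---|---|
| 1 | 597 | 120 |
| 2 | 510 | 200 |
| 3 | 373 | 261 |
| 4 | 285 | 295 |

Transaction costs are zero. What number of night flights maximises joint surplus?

Bargaining reaches the level where marginal profit last exceeds marginal noise damage.
That holds through level 3 (373 ≥ 261) but not at 4 (285 < 295).

3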